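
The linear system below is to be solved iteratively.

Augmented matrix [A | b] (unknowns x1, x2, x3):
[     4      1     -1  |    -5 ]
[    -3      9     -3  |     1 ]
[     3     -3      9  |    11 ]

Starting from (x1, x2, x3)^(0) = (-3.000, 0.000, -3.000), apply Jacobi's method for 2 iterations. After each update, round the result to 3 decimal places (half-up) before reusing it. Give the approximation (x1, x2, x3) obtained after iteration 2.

(-0.222, 0.185, 1.259)

Iteration 1:
  x1 = (-5 - (1)·0.000 - (-1)·-3.000) / (4) = -2.000
  x2 = (1 - (-3)·-3.000 - (-3)·-3.000) / (9) = -1.889
  x3 = (11 - (3)·-3.000 - (-3)·0.000) / (9) = 2.222
Iteration 2:
  x1 = (-5 - (1)·-1.889 - (-1)·2.222) / (4) = -0.222
  x2 = (1 - (-3)·-2.000 - (-3)·2.222) / (9) = 0.185
  x3 = (11 - (3)·-2.000 - (-3)·-1.889) / (9) = 1.259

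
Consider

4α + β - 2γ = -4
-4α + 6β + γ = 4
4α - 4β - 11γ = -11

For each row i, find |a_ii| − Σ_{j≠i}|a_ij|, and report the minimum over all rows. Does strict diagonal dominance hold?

row 1: |4| − (1+2) = 1
row 2: |6| − (4+1) = 1
row 3: |-11| − (4+4) = 3
minimum over rows = 1 → strictly diagonally dominant (convergence guaranteed)

1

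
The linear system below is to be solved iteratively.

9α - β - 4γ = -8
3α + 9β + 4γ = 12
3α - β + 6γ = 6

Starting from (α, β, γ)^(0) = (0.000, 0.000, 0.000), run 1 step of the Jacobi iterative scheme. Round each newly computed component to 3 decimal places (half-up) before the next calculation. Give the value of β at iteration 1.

1.333

Iteration 1:
  α = (-8 - (-1)·0.000 - (-4)·0.000) / (9) = -0.889
  β = (12 - (3)·0.000 - (4)·0.000) / (9) = 1.333
  γ = (6 - (3)·0.000 - (-1)·0.000) / (6) = 1.000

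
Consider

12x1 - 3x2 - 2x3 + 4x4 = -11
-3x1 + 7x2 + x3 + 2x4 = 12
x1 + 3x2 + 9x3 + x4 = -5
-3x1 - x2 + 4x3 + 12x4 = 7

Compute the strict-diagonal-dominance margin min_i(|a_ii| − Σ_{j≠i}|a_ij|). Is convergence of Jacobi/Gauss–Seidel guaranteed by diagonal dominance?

1

row 1: |12| − (3+2+4) = 3
row 2: |7| − (3+1+2) = 1
row 3: |9| − (1+3+1) = 4
row 4: |12| − (3+1+4) = 4
minimum over rows = 1 → strictly diagonally dominant (convergence guaranteed)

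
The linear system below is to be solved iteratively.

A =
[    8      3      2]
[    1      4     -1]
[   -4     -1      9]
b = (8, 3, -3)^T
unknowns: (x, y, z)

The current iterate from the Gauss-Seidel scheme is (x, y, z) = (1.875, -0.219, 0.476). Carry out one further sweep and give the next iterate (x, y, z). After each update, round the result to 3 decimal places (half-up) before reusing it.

One sweep:
  x = (8 - (3)·-0.219 - (2)·0.476) / (8) = 0.963
  y = (3 - (1)·0.963 - (-1)·0.476) / (4) = 0.628
  z = (-3 - (-4)·0.963 - (-1)·0.628) / (9) = 0.164

(0.963, 0.628, 0.164)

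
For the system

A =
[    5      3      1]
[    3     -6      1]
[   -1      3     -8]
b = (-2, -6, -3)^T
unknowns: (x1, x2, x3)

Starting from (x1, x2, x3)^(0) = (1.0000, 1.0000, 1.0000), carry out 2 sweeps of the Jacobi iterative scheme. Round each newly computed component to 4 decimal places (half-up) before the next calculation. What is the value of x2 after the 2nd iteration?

Iteration 1:
  x1 = (-2 - (3)·1.0000 - (1)·1.0000) / (5) = -1.2000
  x2 = (-6 - (3)·1.0000 - (1)·1.0000) / (-6) = 1.6667
  x3 = (-3 - (-1)·1.0000 - (3)·1.0000) / (-8) = 0.6250
Iteration 2:
  x1 = (-2 - (3)·1.6667 - (1)·0.6250) / (5) = -1.5250
  x2 = (-6 - (3)·-1.2000 - (1)·0.6250) / (-6) = 0.5042
  x3 = (-3 - (-1)·-1.2000 - (3)·1.6667) / (-8) = 1.1500

0.5042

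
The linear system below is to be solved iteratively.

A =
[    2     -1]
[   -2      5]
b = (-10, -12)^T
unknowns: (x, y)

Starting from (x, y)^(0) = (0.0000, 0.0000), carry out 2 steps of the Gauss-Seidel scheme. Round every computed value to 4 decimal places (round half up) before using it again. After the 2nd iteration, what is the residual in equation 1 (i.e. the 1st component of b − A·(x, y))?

-0.8800

Iteration 1:
  x = (-10 - (-1)·0.0000) / (2) = -5.0000
  y = (-12 - (-2)·-5.0000) / (5) = -4.4000
Iteration 2:
  x = (-10 - (-1)·-4.4000) / (2) = -7.2000
  y = (-12 - (-2)·-7.2000) / (5) = -5.2800
Residual b − A·x = (-0.8800, 0.0000)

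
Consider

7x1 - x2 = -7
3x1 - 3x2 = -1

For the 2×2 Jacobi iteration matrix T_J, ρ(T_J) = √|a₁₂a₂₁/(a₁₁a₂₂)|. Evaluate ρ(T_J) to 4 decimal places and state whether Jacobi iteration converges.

a₁₂a₂₁/(a₁₁a₂₂) = (-1)·(3) / ((7)·(-3)) = 0.142857
ρ = √|0.142857| = √0.142857 = 0.3780
ρ < 1, so Jacobi converges

0.3780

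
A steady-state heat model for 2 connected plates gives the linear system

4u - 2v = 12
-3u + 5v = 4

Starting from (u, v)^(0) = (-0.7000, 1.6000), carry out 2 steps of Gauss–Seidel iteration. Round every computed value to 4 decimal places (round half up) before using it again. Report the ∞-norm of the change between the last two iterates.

Iteration 1:
  u = (12 - (-2)·1.6000) / (4) = 3.8000
  v = (4 - (-3)·3.8000) / (5) = 3.0800
Iteration 2:
  u = (12 - (-2)·3.0800) / (4) = 4.5400
  v = (4 - (-3)·4.5400) / (5) = 3.5240
Change: (0.7400, 0.4440) → max |·| = 0.7400

0.7400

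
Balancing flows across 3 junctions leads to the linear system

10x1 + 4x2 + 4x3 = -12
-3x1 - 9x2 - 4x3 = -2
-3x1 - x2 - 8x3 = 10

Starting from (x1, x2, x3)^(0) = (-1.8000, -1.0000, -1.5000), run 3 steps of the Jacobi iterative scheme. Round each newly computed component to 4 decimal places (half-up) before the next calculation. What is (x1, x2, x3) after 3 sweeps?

Iteration 1:
  x1 = (-12 - (4)·-1.0000 - (4)·-1.5000) / (10) = -0.2000
  x2 = (-2 - (-3)·-1.8000 - (-4)·-1.5000) / (-9) = 1.4889
  x3 = (10 - (-3)·-1.8000 - (-1)·-1.0000) / (-8) = -0.4500
Iteration 2:
  x1 = (-12 - (4)·1.4889 - (4)·-0.4500) / (10) = -1.6156
  x2 = (-2 - (-3)·-0.2000 - (-4)·-0.4500) / (-9) = 0.4889
  x3 = (10 - (-3)·-0.2000 - (-1)·1.4889) / (-8) = -1.3611
Iteration 3:
  x1 = (-12 - (4)·0.4889 - (4)·-1.3611) / (10) = -0.8511
  x2 = (-2 - (-3)·-1.6156 - (-4)·-1.3611) / (-9) = 1.3657
  x3 = (10 - (-3)·-1.6156 - (-1)·0.4889) / (-8) = -0.7053

(-0.8511, 1.3657, -0.7053)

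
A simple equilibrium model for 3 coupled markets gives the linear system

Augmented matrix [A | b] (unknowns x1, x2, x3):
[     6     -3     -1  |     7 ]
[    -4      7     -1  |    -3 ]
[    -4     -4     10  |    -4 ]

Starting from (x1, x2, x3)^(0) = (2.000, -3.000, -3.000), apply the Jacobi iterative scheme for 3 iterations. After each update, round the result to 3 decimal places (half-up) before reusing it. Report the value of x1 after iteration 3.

Iteration 1:
  x1 = (7 - (-3)·-3.000 - (-1)·-3.000) / (6) = -0.833
  x2 = (-3 - (-4)·2.000 - (-1)·-3.000) / (7) = 0.286
  x3 = (-4 - (-4)·2.000 - (-4)·-3.000) / (10) = -0.800
Iteration 2:
  x1 = (7 - (-3)·0.286 - (-1)·-0.800) / (6) = 1.176
  x2 = (-3 - (-4)·-0.833 - (-1)·-0.800) / (7) = -1.019
  x3 = (-4 - (-4)·-0.833 - (-4)·0.286) / (10) = -0.619
Iteration 3:
  x1 = (7 - (-3)·-1.019 - (-1)·-0.619) / (6) = 0.554
  x2 = (-3 - (-4)·1.176 - (-1)·-0.619) / (7) = 0.155
  x3 = (-4 - (-4)·1.176 - (-4)·-1.019) / (10) = -0.337

0.554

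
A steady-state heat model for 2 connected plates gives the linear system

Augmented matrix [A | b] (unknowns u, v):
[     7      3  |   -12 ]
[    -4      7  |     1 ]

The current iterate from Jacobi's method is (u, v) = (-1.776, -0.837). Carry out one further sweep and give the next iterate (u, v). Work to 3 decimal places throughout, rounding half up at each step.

(-1.356, -0.872)

One sweep:
  u = (-12 - (3)·-0.837) / (7) = -1.356
  v = (1 - (-4)·-1.776) / (7) = -0.872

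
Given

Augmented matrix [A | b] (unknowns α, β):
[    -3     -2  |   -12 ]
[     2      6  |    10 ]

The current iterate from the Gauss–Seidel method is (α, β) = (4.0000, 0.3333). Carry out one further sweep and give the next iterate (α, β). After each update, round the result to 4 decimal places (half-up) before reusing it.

One sweep:
  α = (-12 - (-2)·0.3333) / (-3) = 3.7778
  β = (10 - (2)·3.7778) / (6) = 0.4074

(3.7778, 0.4074)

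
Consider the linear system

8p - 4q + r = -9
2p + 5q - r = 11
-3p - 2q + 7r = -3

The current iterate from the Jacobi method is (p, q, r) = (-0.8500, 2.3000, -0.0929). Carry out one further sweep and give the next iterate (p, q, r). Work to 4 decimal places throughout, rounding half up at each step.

(0.0366, 2.5214, -0.1357)

One sweep:
  p = (-9 - (-4)·2.3000 - (1)·-0.0929) / (8) = 0.0366
  q = (11 - (2)·-0.8500 - (-1)·-0.0929) / (5) = 2.5214
  r = (-3 - (-3)·-0.8500 - (-2)·2.3000) / (7) = -0.1357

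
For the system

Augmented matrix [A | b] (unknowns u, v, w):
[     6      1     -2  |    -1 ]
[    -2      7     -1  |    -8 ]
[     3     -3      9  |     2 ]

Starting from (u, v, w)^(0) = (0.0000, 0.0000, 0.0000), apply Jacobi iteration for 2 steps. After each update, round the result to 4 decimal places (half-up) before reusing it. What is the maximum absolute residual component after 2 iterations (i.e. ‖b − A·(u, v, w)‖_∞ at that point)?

0.8410

Iteration 1:
  u = (-1 - (1)·0.0000 - (-2)·0.0000) / (6) = -0.1667
  v = (-8 - (-2)·0.0000 - (-1)·0.0000) / (7) = -1.1429
  w = (2 - (3)·0.0000 - (-3)·0.0000) / (9) = 0.2222
Iteration 2:
  u = (-1 - (1)·-1.1429 - (-2)·0.2222) / (6) = 0.0979
  v = (-8 - (-2)·-0.1667 - (-1)·0.2222) / (7) = -1.1587
  w = (2 - (3)·-0.1667 - (-3)·-1.1429) / (9) = -0.1032
Residual b − A·x = (-0.6351, 0.2035, -0.8410); ∞-norm = 0.8410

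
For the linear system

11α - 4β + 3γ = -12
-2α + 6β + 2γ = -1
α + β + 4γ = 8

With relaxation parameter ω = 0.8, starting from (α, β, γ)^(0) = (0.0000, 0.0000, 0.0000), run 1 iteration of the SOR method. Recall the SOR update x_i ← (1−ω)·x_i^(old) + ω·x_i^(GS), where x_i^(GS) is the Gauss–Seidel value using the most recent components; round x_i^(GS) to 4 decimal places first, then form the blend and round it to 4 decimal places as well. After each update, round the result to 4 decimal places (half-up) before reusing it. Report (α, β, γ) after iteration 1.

Iteration 1:
  α: GS value = (-12 - (-4)·0.0000 - (3)·0.0000) / (11) = -1.0909;  α ← (1−ω)·0.0000 + ω·-1.0909 = -0.8727
  β: GS value = (-1 - (-2)·-0.8727 - (2)·0.0000) / (6) = -0.4576;  β ← (1−ω)·0.0000 + ω·-0.4576 = -0.3661
  γ: GS value = (8 - (1)·-0.8727 - (1)·-0.3661) / (4) = 2.3097;  γ ← (1−ω)·0.0000 + ω·2.3097 = 1.8478

(-0.8727, -0.3661, 1.8478)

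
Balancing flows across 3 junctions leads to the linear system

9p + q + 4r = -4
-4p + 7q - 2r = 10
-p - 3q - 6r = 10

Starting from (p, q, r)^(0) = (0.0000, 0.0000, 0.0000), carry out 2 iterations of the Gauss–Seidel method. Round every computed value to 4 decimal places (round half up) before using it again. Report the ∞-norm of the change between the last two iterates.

Iteration 1:
  p = (-4 - (1)·0.0000 - (4)·0.0000) / (9) = -0.4444
  q = (10 - (-4)·-0.4444 - (-2)·0.0000) / (7) = 1.1746
  r = (10 - (-1)·-0.4444 - (-3)·1.1746) / (-6) = -2.1799
Iteration 2:
  p = (-4 - (1)·1.1746 - (4)·-2.1799) / (9) = 0.3939
  q = (10 - (-4)·0.3939 - (-2)·-2.1799) / (7) = 1.0308
  r = (10 - (-1)·0.3939 - (-3)·1.0308) / (-6) = -2.2477
Change: (0.8383, -0.1438, -0.0678) → max |·| = 0.8383

0.8383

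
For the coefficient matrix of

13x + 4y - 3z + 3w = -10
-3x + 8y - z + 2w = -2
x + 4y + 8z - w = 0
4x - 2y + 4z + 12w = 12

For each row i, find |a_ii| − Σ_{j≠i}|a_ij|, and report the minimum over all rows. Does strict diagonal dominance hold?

row 1: |13| − (4+3+3) = 3
row 2: |8| − (3+1+2) = 2
row 3: |8| − (1+4+1) = 2
row 4: |12| − (4+2+4) = 2
minimum over rows = 2 → strictly diagonally dominant (convergence guaranteed)

2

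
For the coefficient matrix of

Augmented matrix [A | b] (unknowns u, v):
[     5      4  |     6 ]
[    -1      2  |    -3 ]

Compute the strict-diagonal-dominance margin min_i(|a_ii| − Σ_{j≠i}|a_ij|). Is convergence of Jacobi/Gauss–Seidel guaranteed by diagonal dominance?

row 1: |5| − (4) = 1
row 2: |2| − (1) = 1
minimum over rows = 1 → strictly diagonally dominant (convergence guaranteed)

1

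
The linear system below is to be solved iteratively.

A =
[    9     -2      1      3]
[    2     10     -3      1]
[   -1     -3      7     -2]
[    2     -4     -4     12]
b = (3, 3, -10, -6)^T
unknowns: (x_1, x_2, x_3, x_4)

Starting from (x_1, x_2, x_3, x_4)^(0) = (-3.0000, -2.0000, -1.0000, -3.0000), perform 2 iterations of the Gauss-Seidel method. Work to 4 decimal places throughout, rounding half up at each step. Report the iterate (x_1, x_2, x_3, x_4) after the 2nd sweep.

Iteration 1:
  x_1 = (3 - (-2)·-2.0000 - (1)·-1.0000 - (3)·-3.0000) / (9) = 1.0000
  x_2 = (3 - (2)·1.0000 - (-3)·-1.0000 - (1)·-3.0000) / (10) = 0.1000
  x_3 = (-10 - (-1)·1.0000 - (-3)·0.1000 - (-2)·-3.0000) / (7) = -2.1000
  x_4 = (-6 - (2)·1.0000 - (-4)·0.1000 - (-4)·-2.1000) / (12) = -1.3333
Iteration 2:
  x_1 = (3 - (-2)·0.1000 - (1)·-2.1000 - (3)·-1.3333) / (9) = 1.0333
  x_2 = (3 - (2)·1.0333 - (-3)·-2.1000 - (1)·-1.3333) / (10) = -0.4033
  x_3 = (-10 - (-1)·1.0333 - (-3)·-0.4033 - (-2)·-1.3333) / (7) = -1.8347
  x_4 = (-6 - (2)·1.0333 - (-4)·-0.4033 - (-4)·-1.8347) / (12) = -1.4182

(1.0333, -0.4033, -1.8347, -1.4182)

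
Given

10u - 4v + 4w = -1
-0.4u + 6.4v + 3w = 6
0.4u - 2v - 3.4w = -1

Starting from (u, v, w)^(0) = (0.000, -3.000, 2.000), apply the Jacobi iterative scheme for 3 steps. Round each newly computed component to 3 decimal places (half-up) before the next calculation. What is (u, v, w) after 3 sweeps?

(-0.182, 0.858, 0.279)

Iteration 1:
  u = (-1 - (-4)·-3.000 - (4)·2.000) / (10) = -2.100
  v = (6 - (-0.4)·0.000 - (3)·2.000) / (6.4) = 0.000
  w = (-1 - (0.4)·0.000 - (-2)·-3.000) / (-3.4) = 2.059
Iteration 2:
  u = (-1 - (-4)·0.000 - (4)·2.059) / (10) = -0.924
  v = (6 - (-0.4)·-2.100 - (3)·2.059) / (6.4) = -0.159
  w = (-1 - (0.4)·-2.100 - (-2)·0.000) / (-3.4) = 0.047
Iteration 3:
  u = (-1 - (-4)·-0.159 - (4)·0.047) / (10) = -0.182
  v = (6 - (-0.4)·-0.924 - (3)·0.047) / (6.4) = 0.858
  w = (-1 - (0.4)·-0.924 - (-2)·-0.159) / (-3.4) = 0.279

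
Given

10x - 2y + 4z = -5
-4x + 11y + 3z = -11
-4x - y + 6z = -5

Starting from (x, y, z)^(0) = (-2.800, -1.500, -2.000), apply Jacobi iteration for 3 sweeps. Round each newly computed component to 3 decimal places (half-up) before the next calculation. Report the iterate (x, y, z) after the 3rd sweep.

(-0.107, -0.566, -0.609)

Iteration 1:
  x = (-5 - (-2)·-1.500 - (4)·-2.000) / (10) = 0.000
  y = (-11 - (-4)·-2.800 - (3)·-2.000) / (11) = -1.473
  z = (-5 - (-4)·-2.800 - (-1)·-1.500) / (6) = -2.950
Iteration 2:
  x = (-5 - (-2)·-1.473 - (4)·-2.950) / (10) = 0.385
  y = (-11 - (-4)·0.000 - (3)·-2.950) / (11) = -0.195
  z = (-5 - (-4)·0.000 - (-1)·-1.473) / (6) = -1.079
Iteration 3:
  x = (-5 - (-2)·-0.195 - (4)·-1.079) / (10) = -0.107
  y = (-11 - (-4)·0.385 - (3)·-1.079) / (11) = -0.566
  z = (-5 - (-4)·0.385 - (-1)·-0.195) / (6) = -0.609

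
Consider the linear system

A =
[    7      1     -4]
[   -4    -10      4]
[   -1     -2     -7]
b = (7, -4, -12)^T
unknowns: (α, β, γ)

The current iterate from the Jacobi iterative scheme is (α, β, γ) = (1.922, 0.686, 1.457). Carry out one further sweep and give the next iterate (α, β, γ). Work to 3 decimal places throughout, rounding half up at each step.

One sweep:
  α = (7 - (1)·0.686 - (-4)·1.457) / (7) = 1.735
  β = (-4 - (-4)·1.922 - (4)·1.457) / (-10) = 0.214
  γ = (-12 - (-1)·1.922 - (-2)·0.686) / (-7) = 1.244

(1.735, 0.214, 1.244)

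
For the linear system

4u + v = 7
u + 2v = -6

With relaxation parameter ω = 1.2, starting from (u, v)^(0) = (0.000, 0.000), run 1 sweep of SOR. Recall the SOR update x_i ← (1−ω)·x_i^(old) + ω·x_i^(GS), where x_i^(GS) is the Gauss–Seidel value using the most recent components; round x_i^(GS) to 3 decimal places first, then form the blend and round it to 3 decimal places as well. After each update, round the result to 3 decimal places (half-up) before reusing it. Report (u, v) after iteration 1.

Iteration 1:
  u: GS value = (7 - (1)·0.000) / (4) = 1.750;  u ← (1−ω)·0.000 + ω·1.750 = 2.100
  v: GS value = (-6 - (1)·2.100) / (2) = -4.050;  v ← (1−ω)·0.000 + ω·-4.050 = -4.860

(2.100, -4.860)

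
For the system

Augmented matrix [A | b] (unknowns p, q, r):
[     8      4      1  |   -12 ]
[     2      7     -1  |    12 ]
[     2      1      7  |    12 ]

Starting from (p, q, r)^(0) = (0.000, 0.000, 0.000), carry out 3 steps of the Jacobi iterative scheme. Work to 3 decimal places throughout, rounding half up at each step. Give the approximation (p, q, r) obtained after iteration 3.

Iteration 1:
  p = (-12 - (4)·0.000 - (1)·0.000) / (8) = -1.500
  q = (12 - (2)·0.000 - (-1)·0.000) / (7) = 1.714
  r = (12 - (2)·0.000 - (1)·0.000) / (7) = 1.714
Iteration 2:
  p = (-12 - (4)·1.714 - (1)·1.714) / (8) = -2.571
  q = (12 - (2)·-1.500 - (-1)·1.714) / (7) = 2.388
  r = (12 - (2)·-1.500 - (1)·1.714) / (7) = 1.898
Iteration 3:
  p = (-12 - (4)·2.388 - (1)·1.898) / (8) = -2.931
  q = (12 - (2)·-2.571 - (-1)·1.898) / (7) = 2.720
  r = (12 - (2)·-2.571 - (1)·2.388) / (7) = 2.108

(-2.931, 2.720, 2.108)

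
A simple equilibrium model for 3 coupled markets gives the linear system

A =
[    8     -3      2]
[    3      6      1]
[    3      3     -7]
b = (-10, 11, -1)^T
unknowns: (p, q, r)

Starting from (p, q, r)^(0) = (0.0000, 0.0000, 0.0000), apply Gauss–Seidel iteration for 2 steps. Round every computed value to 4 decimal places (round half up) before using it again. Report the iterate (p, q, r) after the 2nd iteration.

Iteration 1:
  p = (-10 - (-3)·0.0000 - (2)·0.0000) / (8) = -1.2500
  q = (11 - (3)·-1.2500 - (1)·0.0000) / (6) = 2.4583
  r = (-1 - (3)·-1.2500 - (3)·2.4583) / (-7) = 0.6607
Iteration 2:
  p = (-10 - (-3)·2.4583 - (2)·0.6607) / (8) = -0.4933
  q = (11 - (3)·-0.4933 - (1)·0.6607) / (6) = 1.9699
  r = (-1 - (3)·-0.4933 - (3)·1.9699) / (-7) = 0.7757

(-0.4933, 1.9699, 0.7757)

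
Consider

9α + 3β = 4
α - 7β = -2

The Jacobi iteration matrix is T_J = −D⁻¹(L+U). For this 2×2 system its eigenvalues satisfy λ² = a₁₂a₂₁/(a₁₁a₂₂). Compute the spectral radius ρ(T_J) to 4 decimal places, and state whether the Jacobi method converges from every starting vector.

0.2182

a₁₂a₂₁/(a₁₁a₂₂) = (3)·(1) / ((9)·(-7)) = -0.047619
ρ = √|-0.047619| = √0.047619 = 0.2182
ρ < 1, so Jacobi converges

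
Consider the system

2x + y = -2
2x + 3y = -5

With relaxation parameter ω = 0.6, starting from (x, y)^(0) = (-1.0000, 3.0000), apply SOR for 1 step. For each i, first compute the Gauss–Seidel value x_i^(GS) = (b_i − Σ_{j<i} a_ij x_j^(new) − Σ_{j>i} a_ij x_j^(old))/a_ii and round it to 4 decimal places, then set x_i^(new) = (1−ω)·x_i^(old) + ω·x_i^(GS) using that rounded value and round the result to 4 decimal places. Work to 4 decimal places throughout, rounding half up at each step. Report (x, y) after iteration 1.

(-1.9000, 0.9600)

Iteration 1:
  x: GS value = (-2 - (1)·3.0000) / (2) = -2.5000;  x ← (1−ω)·-1.0000 + ω·-2.5000 = -1.9000
  y: GS value = (-5 - (2)·-1.9000) / (3) = -0.4000;  y ← (1−ω)·3.0000 + ω·-0.4000 = 0.9600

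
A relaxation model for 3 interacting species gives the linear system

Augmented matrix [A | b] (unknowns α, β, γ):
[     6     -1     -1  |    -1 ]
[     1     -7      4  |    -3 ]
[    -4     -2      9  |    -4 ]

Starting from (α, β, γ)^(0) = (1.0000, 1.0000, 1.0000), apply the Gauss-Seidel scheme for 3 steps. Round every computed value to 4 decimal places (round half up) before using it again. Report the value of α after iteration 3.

Iteration 1:
  α = (-1 - (-1)·1.0000 - (-1)·1.0000) / (6) = 0.1667
  β = (-3 - (1)·0.1667 - (4)·1.0000) / (-7) = 1.0238
  γ = (-4 - (-4)·0.1667 - (-2)·1.0238) / (9) = -0.1428
Iteration 2:
  α = (-1 - (-1)·1.0238 - (-1)·-0.1428) / (6) = -0.0198
  β = (-3 - (1)·-0.0198 - (4)·-0.1428) / (-7) = 0.3441
  γ = (-4 - (-4)·-0.0198 - (-2)·0.3441) / (9) = -0.3768
Iteration 3:
  α = (-1 - (-1)·0.3441 - (-1)·-0.3768) / (6) = -0.1721
  β = (-3 - (1)·-0.1721 - (4)·-0.3768) / (-7) = 0.1887
  γ = (-4 - (-4)·-0.1721 - (-2)·0.1887) / (9) = -0.4790

-0.1721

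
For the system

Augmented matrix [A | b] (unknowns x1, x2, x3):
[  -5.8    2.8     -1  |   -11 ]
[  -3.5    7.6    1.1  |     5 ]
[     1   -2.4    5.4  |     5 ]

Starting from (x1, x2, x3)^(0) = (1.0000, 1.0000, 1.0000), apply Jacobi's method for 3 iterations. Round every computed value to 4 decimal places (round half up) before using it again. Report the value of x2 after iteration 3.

1.5162

Iteration 1:
  x1 = (-11 - (2.8)·1.0000 - (-1)·1.0000) / (-5.8) = 2.2069
  x2 = (5 - (-3.5)·1.0000 - (1.1)·1.0000) / (7.6) = 0.9737
  x3 = (5 - (1)·1.0000 - (-2.4)·1.0000) / (5.4) = 1.1852
Iteration 2:
  x1 = (-11 - (2.8)·0.9737 - (-1)·1.1852) / (-5.8) = 2.1623
  x2 = (5 - (-3.5)·2.2069 - (1.1)·1.1852) / (7.6) = 1.5027
  x3 = (5 - (1)·2.2069 - (-2.4)·0.9737) / (5.4) = 0.9500
Iteration 3:
  x1 = (-11 - (2.8)·1.5027 - (-1)·0.9500) / (-5.8) = 2.4582
  x2 = (5 - (-3.5)·2.1623 - (1.1)·0.9500) / (7.6) = 1.5162
  x3 = (5 - (1)·2.1623 - (-2.4)·1.5027) / (5.4) = 1.1934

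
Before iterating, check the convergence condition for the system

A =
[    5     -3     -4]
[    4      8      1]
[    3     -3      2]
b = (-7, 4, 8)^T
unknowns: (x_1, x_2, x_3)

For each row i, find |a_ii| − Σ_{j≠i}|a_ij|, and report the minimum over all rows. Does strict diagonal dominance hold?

-4

row 1: |5| − (3+4) = -2
row 2: |8| − (4+1) = 3
row 3: |2| − (3+3) = -4
minimum over rows = -4 → not strictly diagonally dominant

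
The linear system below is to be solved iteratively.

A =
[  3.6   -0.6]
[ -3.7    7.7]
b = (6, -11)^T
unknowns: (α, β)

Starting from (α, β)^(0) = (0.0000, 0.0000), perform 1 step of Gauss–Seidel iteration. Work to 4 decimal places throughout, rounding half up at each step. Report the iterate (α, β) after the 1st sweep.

Iteration 1:
  α = (6 - (-0.6)·0.0000) / (3.6) = 1.6667
  β = (-11 - (-3.7)·1.6667) / (7.7) = -0.6277

(1.6667, -0.6277)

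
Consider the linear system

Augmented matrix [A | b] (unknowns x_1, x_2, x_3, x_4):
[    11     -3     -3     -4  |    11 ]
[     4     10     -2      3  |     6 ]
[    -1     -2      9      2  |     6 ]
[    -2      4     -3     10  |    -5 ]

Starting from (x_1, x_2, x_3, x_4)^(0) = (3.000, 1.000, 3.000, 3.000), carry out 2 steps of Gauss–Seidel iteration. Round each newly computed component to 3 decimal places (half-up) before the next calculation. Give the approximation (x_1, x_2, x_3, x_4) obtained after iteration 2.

Iteration 1:
  x_1 = (11 - (-3)·1.000 - (-3)·3.000 - (-4)·3.000) / (11) = 3.182
  x_2 = (6 - (4)·3.182 - (-2)·3.000 - (3)·3.000) / (10) = -0.973
  x_3 = (6 - (-1)·3.182 - (-2)·-0.973 - (2)·3.000) / (9) = 0.137
  x_4 = (-5 - (-2)·3.182 - (4)·-0.973 - (-3)·0.137) / (10) = 0.567
Iteration 2:
  x_1 = (11 - (-3)·-0.973 - (-3)·0.137 - (-4)·0.567) / (11) = 0.978
  x_2 = (6 - (4)·0.978 - (-2)·0.137 - (3)·0.567) / (10) = 0.066
  x_3 = (6 - (-1)·0.978 - (-2)·0.066 - (2)·0.567) / (9) = 0.664
  x_4 = (-5 - (-2)·0.978 - (4)·0.066 - (-3)·0.664) / (10) = -0.132

(0.978, 0.066, 0.664, -0.132)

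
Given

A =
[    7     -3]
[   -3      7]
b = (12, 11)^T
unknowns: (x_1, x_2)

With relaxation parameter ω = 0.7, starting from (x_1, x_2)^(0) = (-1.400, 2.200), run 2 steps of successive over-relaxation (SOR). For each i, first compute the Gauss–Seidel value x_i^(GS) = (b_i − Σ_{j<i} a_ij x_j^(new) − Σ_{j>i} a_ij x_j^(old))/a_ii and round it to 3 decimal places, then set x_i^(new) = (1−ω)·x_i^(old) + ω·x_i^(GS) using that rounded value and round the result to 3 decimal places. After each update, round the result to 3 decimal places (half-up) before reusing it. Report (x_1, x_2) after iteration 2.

Iteration 1:
  x_1: GS value = (12 - (-3)·2.200) / (7) = 2.657;  x_1 ← (1−ω)·-1.400 + ω·2.657 = 1.440
  x_2: GS value = (11 - (-3)·1.440) / (7) = 2.189;  x_2 ← (1−ω)·2.200 + ω·2.189 = 2.192
Iteration 2:
  x_1: GS value = (12 - (-3)·2.192) / (7) = 2.654;  x_1 ← (1−ω)·1.440 + ω·2.654 = 2.290
  x_2: GS value = (11 - (-3)·2.290) / (7) = 2.553;  x_2 ← (1−ω)·2.192 + ω·2.553 = 2.445

(2.290, 2.445)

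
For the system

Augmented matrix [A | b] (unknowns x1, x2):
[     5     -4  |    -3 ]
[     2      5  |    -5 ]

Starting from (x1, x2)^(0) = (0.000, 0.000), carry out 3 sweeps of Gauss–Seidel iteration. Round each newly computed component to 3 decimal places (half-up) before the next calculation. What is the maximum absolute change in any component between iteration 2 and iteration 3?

0.194

Iteration 1:
  x1 = (-3 - (-4)·0.000) / (5) = -0.600
  x2 = (-5 - (2)·-0.600) / (5) = -0.760
Iteration 2:
  x1 = (-3 - (-4)·-0.760) / (5) = -1.208
  x2 = (-5 - (2)·-1.208) / (5) = -0.517
Iteration 3:
  x1 = (-3 - (-4)·-0.517) / (5) = -1.014
  x2 = (-5 - (2)·-1.014) / (5) = -0.594
Change: (0.194, -0.077) → max |·| = 0.194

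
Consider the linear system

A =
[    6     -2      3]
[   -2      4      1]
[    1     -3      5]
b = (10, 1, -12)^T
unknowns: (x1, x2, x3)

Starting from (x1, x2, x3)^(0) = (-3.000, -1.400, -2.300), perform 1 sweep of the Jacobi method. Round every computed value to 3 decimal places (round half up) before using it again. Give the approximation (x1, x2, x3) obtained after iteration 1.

(2.350, -0.675, -2.640)

Iteration 1:
  x1 = (10 - (-2)·-1.400 - (3)·-2.300) / (6) = 2.350
  x2 = (1 - (-2)·-3.000 - (1)·-2.300) / (4) = -0.675
  x3 = (-12 - (1)·-3.000 - (-3)·-1.400) / (5) = -2.640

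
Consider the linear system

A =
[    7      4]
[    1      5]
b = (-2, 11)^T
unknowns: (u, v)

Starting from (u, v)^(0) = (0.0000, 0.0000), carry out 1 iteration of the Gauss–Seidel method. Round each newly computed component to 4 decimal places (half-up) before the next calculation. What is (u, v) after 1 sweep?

(-0.2857, 2.2571)

Iteration 1:
  u = (-2 - (4)·0.0000) / (7) = -0.2857
  v = (11 - (1)·-0.2857) / (5) = 2.2571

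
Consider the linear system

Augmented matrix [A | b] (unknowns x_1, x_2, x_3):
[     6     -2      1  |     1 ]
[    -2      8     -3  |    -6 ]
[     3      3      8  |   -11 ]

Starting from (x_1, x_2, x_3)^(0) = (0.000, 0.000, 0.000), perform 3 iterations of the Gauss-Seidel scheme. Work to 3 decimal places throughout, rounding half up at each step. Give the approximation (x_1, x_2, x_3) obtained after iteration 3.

(-0.055, -1.134, -0.929)

Iteration 1:
  x_1 = (1 - (-2)·0.000 - (1)·0.000) / (6) = 0.167
  x_2 = (-6 - (-2)·0.167 - (-3)·0.000) / (8) = -0.708
  x_3 = (-11 - (3)·0.167 - (3)·-0.708) / (8) = -1.172
Iteration 2:
  x_1 = (1 - (-2)·-0.708 - (1)·-1.172) / (6) = 0.126
  x_2 = (-6 - (-2)·0.126 - (-3)·-1.172) / (8) = -1.158
  x_3 = (-11 - (3)·0.126 - (3)·-1.158) / (8) = -0.988
Iteration 3:
  x_1 = (1 - (-2)·-1.158 - (1)·-0.988) / (6) = -0.055
  x_2 = (-6 - (-2)·-0.055 - (-3)·-0.988) / (8) = -1.134
  x_3 = (-11 - (3)·-0.055 - (3)·-1.134) / (8) = -0.929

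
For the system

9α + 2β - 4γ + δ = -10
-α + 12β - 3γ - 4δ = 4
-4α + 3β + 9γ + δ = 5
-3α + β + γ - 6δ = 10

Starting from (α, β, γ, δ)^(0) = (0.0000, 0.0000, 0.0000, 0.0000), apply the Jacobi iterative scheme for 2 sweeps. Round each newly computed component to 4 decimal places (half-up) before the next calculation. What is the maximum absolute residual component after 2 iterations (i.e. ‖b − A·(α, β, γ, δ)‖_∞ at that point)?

2.2561

Iteration 1:
  α = (-10 - (2)·0.0000 - (-4)·0.0000 - (1)·0.0000) / (9) = -1.1111
  β = (4 - (-1)·0.0000 - (-3)·0.0000 - (-4)·0.0000) / (12) = 0.3333
  γ = (5 - (-4)·0.0000 - (3)·0.0000 - (1)·0.0000) / (9) = 0.5556
  δ = (10 - (-3)·0.0000 - (1)·0.0000 - (1)·0.0000) / (-6) = -1.6667
Iteration 2:
  α = (-10 - (2)·0.3333 - (-4)·0.5556 - (1)·-1.6667) / (9) = -0.7531
  β = (4 - (-1)·-1.1111 - (-3)·0.5556 - (-4)·-1.6667) / (12) = -0.1759
  γ = (5 - (-4)·-1.1111 - (3)·0.3333 - (1)·-1.6667) / (9) = 0.1358
  δ = (10 - (-3)·-1.1111 - (1)·0.3333 - (1)·0.5556) / (-6) = -0.9630
Residual b − A·x = (-1.3641, 1.9131, 2.2561, 2.0028); ∞-norm = 2.2561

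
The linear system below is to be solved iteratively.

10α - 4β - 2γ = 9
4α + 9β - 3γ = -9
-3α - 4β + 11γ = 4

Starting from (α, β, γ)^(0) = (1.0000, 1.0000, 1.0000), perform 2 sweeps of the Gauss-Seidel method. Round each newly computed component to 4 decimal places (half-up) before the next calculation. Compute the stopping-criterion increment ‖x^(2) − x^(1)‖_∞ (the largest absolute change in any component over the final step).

1.0757

Iteration 1:
  α = (9 - (-4)·1.0000 - (-2)·1.0000) / (10) = 1.5000
  β = (-9 - (4)·1.5000 - (-3)·1.0000) / (9) = -1.3333
  γ = (4 - (-3)·1.5000 - (-4)·-1.3333) / (11) = 0.2879
Iteration 2:
  α = (9 - (-4)·-1.3333 - (-2)·0.2879) / (10) = 0.4243
  β = (-9 - (4)·0.4243 - (-3)·0.2879) / (9) = -1.0926
  γ = (4 - (-3)·0.4243 - (-4)·-1.0926) / (11) = 0.0820
Change: (-1.0757, 0.2407, -0.2059) → max |·| = 1.0757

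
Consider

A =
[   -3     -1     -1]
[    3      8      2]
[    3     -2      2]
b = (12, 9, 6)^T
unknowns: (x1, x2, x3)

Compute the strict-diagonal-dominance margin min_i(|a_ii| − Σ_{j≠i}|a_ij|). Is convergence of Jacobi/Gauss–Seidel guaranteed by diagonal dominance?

row 1: |-3| − (1+1) = 1
row 2: |8| − (3+2) = 3
row 3: |2| − (3+2) = -3
minimum over rows = -3 → not strictly diagonally dominant

-3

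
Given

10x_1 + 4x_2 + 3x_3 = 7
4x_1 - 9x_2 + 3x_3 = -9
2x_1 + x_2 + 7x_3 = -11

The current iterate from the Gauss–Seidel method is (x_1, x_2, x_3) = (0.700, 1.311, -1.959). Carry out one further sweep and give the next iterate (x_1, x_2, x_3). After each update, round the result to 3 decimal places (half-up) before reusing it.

One sweep:
  x_1 = (7 - (4)·1.311 - (3)·-1.959) / (10) = 0.763
  x_2 = (-9 - (4)·0.763 - (3)·-1.959) / (-9) = 0.686
  x_3 = (-11 - (2)·0.763 - (1)·0.686) / (7) = -1.887

(0.763, 0.686, -1.887)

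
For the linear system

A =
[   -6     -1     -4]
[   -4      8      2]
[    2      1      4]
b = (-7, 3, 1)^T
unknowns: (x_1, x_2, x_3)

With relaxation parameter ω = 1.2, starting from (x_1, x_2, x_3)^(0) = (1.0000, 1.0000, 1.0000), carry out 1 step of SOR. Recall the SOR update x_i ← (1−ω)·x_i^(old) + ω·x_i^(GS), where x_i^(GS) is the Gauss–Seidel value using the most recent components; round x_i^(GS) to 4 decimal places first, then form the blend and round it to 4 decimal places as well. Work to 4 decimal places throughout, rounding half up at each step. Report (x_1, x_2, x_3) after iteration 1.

Iteration 1:
  x_1: GS value = (-7 - (-1)·1.0000 - (-4)·1.0000) / (-6) = 0.3333;  x_1 ← (1−ω)·1.0000 + ω·0.3333 = 0.2000
  x_2: GS value = (3 - (-4)·0.2000 - (2)·1.0000) / (8) = 0.2250;  x_2 ← (1−ω)·1.0000 + ω·0.2250 = 0.0700
  x_3: GS value = (1 - (2)·0.2000 - (1)·0.0700) / (4) = 0.1325;  x_3 ← (1−ω)·1.0000 + ω·0.1325 = -0.0410

(0.2000, 0.0700, -0.0410)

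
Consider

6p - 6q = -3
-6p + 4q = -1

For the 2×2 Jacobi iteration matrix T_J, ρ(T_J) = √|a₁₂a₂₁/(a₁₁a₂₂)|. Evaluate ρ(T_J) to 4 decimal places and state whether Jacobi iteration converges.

1.2247

a₁₂a₂₁/(a₁₁a₂₂) = (-6)·(-6) / ((6)·(4)) = 1.500000
ρ = √|1.500000| = √1.500000 = 1.2247
ρ > 1, so Jacobi diverges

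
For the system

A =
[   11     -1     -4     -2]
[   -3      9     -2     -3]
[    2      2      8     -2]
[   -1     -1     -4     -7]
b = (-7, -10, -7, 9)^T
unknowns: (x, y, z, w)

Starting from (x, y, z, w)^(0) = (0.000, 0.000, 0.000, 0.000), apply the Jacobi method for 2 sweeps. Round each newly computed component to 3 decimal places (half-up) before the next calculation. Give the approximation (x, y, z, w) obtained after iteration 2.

Iteration 1:
  x = (-7 - (-1)·0.000 - (-4)·0.000 - (-2)·0.000) / (11) = -0.636
  y = (-10 - (-3)·0.000 - (-2)·0.000 - (-3)·0.000) / (9) = -1.111
  z = (-7 - (2)·0.000 - (2)·0.000 - (-2)·0.000) / (8) = -0.875
  w = (9 - (-1)·0.000 - (-1)·0.000 - (-4)·0.000) / (-7) = -1.286
Iteration 2:
  x = (-7 - (-1)·-1.111 - (-4)·-0.875 - (-2)·-1.286) / (11) = -1.289
  y = (-10 - (-3)·-0.636 - (-2)·-0.875 - (-3)·-1.286) / (9) = -1.946
  z = (-7 - (2)·-0.636 - (2)·-1.111 - (-2)·-1.286) / (8) = -0.760
  w = (9 - (-1)·-0.636 - (-1)·-1.111 - (-4)·-0.875) / (-7) = -0.536

(-1.289, -1.946, -0.760, -0.536)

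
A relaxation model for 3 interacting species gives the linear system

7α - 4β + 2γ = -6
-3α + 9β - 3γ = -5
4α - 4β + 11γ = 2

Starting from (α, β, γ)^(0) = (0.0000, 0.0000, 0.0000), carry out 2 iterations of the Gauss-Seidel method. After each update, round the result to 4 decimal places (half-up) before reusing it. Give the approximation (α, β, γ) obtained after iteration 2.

(-1.3915, -0.9569, 0.3399)

Iteration 1:
  α = (-6 - (-4)·0.0000 - (2)·0.0000) / (7) = -0.8571
  β = (-5 - (-3)·-0.8571 - (-3)·0.0000) / (9) = -0.8413
  γ = (2 - (4)·-0.8571 - (-4)·-0.8413) / (11) = 0.1876
Iteration 2:
  α = (-6 - (-4)·-0.8413 - (2)·0.1876) / (7) = -1.3915
  β = (-5 - (-3)·-1.3915 - (-3)·0.1876) / (9) = -0.9569
  γ = (2 - (4)·-1.3915 - (-4)·-0.9569) / (11) = 0.3399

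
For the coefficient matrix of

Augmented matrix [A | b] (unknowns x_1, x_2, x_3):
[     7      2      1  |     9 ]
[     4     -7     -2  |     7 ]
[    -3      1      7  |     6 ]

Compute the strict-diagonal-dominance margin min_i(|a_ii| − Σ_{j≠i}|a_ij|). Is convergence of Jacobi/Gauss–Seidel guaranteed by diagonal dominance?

1

row 1: |7| − (2+1) = 4
row 2: |-7| − (4+2) = 1
row 3: |7| − (3+1) = 3
minimum over rows = 1 → strictly diagonally dominant (convergence guaranteed)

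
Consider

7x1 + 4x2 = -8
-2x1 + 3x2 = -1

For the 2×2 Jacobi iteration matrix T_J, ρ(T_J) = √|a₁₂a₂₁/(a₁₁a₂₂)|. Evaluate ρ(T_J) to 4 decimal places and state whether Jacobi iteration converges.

a₁₂a₂₁/(a₁₁a₂₂) = (4)·(-2) / ((7)·(3)) = -0.380952
ρ = √|-0.380952| = √0.380952 = 0.6172
ρ < 1, so Jacobi converges

0.6172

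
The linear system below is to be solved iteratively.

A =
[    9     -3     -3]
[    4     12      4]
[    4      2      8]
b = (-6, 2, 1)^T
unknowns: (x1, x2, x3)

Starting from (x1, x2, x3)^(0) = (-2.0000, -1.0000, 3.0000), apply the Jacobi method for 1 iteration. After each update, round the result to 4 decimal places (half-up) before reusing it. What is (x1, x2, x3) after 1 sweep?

(0.0000, -0.1667, 1.3750)

Iteration 1:
  x1 = (-6 - (-3)·-1.0000 - (-3)·3.0000) / (9) = 0.0000
  x2 = (2 - (4)·-2.0000 - (4)·3.0000) / (12) = -0.1667
  x3 = (1 - (4)·-2.0000 - (2)·-1.0000) / (8) = 1.3750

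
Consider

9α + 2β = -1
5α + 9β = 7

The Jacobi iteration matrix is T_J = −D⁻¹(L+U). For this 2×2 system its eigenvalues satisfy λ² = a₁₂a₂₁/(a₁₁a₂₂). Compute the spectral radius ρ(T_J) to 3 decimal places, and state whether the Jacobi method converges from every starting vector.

a₁₂a₂₁/(a₁₁a₂₂) = (2)·(5) / ((9)·(9)) = 0.123457
ρ = √|0.123457| = √0.123457 = 0.351
ρ < 1, so Jacobi converges

0.351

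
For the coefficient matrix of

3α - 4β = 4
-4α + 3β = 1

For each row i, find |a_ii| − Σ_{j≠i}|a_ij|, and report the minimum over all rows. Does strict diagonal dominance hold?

-1

row 1: |3| − (4) = -1
row 2: |3| − (4) = -1
minimum over rows = -1 → not strictly diagonally dominant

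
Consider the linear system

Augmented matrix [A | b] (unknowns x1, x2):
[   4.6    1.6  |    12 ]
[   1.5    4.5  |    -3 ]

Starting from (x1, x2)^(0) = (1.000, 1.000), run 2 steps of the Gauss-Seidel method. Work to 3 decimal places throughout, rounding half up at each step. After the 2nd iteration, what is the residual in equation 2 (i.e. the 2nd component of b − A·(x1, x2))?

Iteration 1:
  x1 = (12 - (1.6)·1.000) / (4.6) = 2.261
  x2 = (-3 - (1.5)·2.261) / (4.5) = -1.420
Iteration 2:
  x1 = (12 - (1.6)·-1.420) / (4.6) = 3.103
  x2 = (-3 - (1.5)·3.103) / (4.5) = -1.701
Residual b − A·x = (0.448, 0.000)

0.000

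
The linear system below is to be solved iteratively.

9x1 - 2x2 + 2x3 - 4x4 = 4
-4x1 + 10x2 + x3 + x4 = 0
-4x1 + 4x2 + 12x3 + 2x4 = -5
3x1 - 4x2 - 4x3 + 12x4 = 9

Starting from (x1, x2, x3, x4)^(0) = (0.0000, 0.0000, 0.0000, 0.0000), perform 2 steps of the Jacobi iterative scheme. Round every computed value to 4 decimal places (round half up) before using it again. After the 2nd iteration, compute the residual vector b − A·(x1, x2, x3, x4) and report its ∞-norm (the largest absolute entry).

1.9311

Iteration 1:
  x1 = (4 - (-2)·0.0000 - (2)·0.0000 - (-4)·0.0000) / (9) = 0.4444
  x2 = (0 - (-4)·0.0000 - (1)·0.0000 - (1)·0.0000) / (10) = 0.0000
  x3 = (-5 - (-4)·0.0000 - (4)·0.0000 - (2)·0.0000) / (12) = -0.4167
  x4 = (9 - (3)·0.0000 - (-4)·0.0000 - (-4)·0.0000) / (12) = 0.7500
Iteration 2:
  x1 = (4 - (-2)·0.0000 - (2)·-0.4167 - (-4)·0.7500) / (9) = 0.8704
  x2 = (0 - (-4)·0.4444 - (1)·-0.4167 - (1)·0.7500) / (10) = 0.1444
  x3 = (-5 - (-4)·0.4444 - (4)·0.0000 - (2)·0.7500) / (12) = -0.3935
  x4 = (9 - (3)·0.4444 - (-4)·0.0000 - (-4)·-0.4167) / (12) = 0.5000
Residual b − A·x = (-0.7578, 1.9311, 1.6260, -0.6076); ∞-norm = 1.9311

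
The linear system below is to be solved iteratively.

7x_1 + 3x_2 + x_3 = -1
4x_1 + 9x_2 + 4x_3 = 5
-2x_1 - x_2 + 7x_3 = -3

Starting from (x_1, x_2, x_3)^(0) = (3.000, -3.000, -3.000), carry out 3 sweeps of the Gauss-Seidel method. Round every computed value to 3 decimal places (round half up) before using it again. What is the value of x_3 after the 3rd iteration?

Iteration 1:
  x_1 = (-1 - (3)·-3.000 - (1)·-3.000) / (7) = 1.571
  x_2 = (5 - (4)·1.571 - (4)·-3.000) / (9) = 1.191
  x_3 = (-3 - (-2)·1.571 - (-1)·1.191) / (7) = 0.190
Iteration 2:
  x_1 = (-1 - (3)·1.191 - (1)·0.190) / (7) = -0.680
  x_2 = (5 - (4)·-0.680 - (4)·0.190) / (9) = 0.773
  x_3 = (-3 - (-2)·-0.680 - (-1)·0.773) / (7) = -0.512
Iteration 3:
  x_1 = (-1 - (3)·0.773 - (1)·-0.512) / (7) = -0.401
  x_2 = (5 - (4)·-0.401 - (4)·-0.512) / (9) = 0.961
  x_3 = (-3 - (-2)·-0.401 - (-1)·0.961) / (7) = -0.406

-0.406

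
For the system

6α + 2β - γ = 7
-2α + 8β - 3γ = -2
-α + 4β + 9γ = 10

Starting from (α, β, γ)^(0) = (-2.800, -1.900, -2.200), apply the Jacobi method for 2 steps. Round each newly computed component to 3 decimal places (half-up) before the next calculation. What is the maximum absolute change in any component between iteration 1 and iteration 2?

Iteration 1:
  α = (7 - (2)·-1.900 - (-1)·-2.200) / (6) = 1.433
  β = (-2 - (-2)·-2.800 - (-3)·-2.200) / (8) = -1.775
  γ = (10 - (-1)·-2.800 - (4)·-1.900) / (9) = 1.644
Iteration 2:
  α = (7 - (2)·-1.775 - (-1)·1.644) / (6) = 2.032
  β = (-2 - (-2)·1.433 - (-3)·1.644) / (8) = 0.725
  γ = (10 - (-1)·1.433 - (4)·-1.775) / (9) = 2.059
Change: (0.599, 2.500, 0.415) → max |·| = 2.500

2.500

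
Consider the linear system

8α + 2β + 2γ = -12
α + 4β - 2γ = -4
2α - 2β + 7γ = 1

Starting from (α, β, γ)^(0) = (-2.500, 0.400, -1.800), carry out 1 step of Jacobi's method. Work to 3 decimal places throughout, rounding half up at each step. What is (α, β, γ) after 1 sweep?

(-1.150, -1.275, 0.971)

Iteration 1:
  α = (-12 - (2)·0.400 - (2)·-1.800) / (8) = -1.150
  β = (-4 - (1)·-2.500 - (-2)·-1.800) / (4) = -1.275
  γ = (1 - (2)·-2.500 - (-2)·0.400) / (7) = 0.971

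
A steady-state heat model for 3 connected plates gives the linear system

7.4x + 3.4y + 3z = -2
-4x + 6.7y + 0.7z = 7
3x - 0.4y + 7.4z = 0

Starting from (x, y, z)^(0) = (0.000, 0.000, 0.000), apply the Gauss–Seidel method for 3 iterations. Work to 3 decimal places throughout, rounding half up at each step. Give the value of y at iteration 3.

Iteration 1:
  x = (-2 - (3.4)·0.000 - (3)·0.000) / (7.4) = -0.270
  y = (7 - (-4)·-0.270 - (0.7)·0.000) / (6.7) = 0.884
  z = (0 - (3)·-0.270 - (-0.4)·0.884) / (7.4) = 0.157
Iteration 2:
  x = (-2 - (3.4)·0.884 - (3)·0.157) / (7.4) = -0.740
  y = (7 - (-4)·-0.740 - (0.7)·0.157) / (6.7) = 0.587
  z = (0 - (3)·-0.740 - (-0.4)·0.587) / (7.4) = 0.332
Iteration 3:
  x = (-2 - (3.4)·0.587 - (3)·0.332) / (7.4) = -0.675
  y = (7 - (-4)·-0.675 - (0.7)·0.332) / (6.7) = 0.607
  z = (0 - (3)·-0.675 - (-0.4)·0.607) / (7.4) = 0.306

0.607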